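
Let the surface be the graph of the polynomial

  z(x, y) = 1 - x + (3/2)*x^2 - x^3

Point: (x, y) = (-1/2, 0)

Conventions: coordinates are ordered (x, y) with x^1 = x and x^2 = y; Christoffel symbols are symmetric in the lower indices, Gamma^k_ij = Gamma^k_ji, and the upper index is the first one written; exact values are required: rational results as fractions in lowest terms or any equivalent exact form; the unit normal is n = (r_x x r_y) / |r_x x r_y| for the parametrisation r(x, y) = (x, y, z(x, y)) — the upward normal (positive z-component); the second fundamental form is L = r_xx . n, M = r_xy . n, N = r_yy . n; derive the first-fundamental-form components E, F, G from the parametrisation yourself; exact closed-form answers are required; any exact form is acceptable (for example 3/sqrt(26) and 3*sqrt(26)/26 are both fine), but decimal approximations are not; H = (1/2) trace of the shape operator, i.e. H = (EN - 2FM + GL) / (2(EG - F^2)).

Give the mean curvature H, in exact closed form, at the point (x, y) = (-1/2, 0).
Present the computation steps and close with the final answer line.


z_x = -13/4, z_y = 0, z_xx = 6, z_xy = 0, z_yy = 0
E = 185/16, F = 0, G = 1; answer radicand W^2 = 185/16
unnormalised second-form numerators: l = 6, m = 0, n = 0; L = l/sqrt(185/16), and similarly M = m/sqrt(W^2), N = n/sqrt(W^2)
H = (E*n - 2*F*m + G*l) / (2*(EG - F^2)*sqrt(W^2)); E*n - 2*F*m + G*l = 6, EG - F^2 = 185/16, so H = (48/185)/sqrt(185/16)

Answer: H = 192*sqrt(185)/34225


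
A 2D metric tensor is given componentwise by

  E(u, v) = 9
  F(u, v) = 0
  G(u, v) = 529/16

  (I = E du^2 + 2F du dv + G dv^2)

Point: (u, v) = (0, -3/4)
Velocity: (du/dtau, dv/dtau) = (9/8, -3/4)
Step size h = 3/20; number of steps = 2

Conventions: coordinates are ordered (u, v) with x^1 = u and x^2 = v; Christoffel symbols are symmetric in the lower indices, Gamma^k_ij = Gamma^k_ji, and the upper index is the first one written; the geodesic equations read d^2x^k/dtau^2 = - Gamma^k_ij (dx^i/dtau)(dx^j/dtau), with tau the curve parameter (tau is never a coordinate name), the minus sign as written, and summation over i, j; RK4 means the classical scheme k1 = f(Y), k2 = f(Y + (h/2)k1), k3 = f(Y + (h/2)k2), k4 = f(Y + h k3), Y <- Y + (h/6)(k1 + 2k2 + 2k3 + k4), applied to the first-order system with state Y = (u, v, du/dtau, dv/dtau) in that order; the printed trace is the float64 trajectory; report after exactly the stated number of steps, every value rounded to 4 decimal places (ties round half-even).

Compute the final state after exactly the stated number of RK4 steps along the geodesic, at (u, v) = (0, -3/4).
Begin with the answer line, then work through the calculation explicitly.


Answer: u = 0.3375, v = -0.9750, du/dtau = 1.1250, dv/dtau = -0.7500

f(Y) = (du/dtau, dv/dtau, -Gamma^u_ij Y'^i Y'^j, -Gamma^v_ij Y'^i Y'^j) with the Gammas evaluated at the stage position; h = 0.150000; intermediate values shown to 6 dp
step 0: u = 0.0000, v = -0.7500, du/dtau = 1.1250, dv/dtau = -0.7500
step 1:
  k1: at (u, v) = (0.000000, -0.750000), (du/dtau, dv/dtau) = (1.125000, -0.750000); Gamma_uuu = 0.000000, Gamma_uuv = 0.000000, Gamma_uvv = 0.000000, Gamma_vuu = 0.000000, Gamma_vuv = 0.000000, Gamma_vvv = 0.000000; k1 = (1.125000, -0.750000, 0.000000, 0.000000)
  k2: at (u, v) = (0.084375, -0.806250), (du/dtau, dv/dtau) = (1.125000, -0.750000); Gamma_uuu = 0.000000, Gamma_uuv = 0.000000, Gamma_uvv = 0.000000, Gamma_vuu = 0.000000, Gamma_vuv = 0.000000, Gamma_vvv = 0.000000; k2 = (1.125000, -0.750000, 0.000000, 0.000000)
  k3: at (u, v) = (0.084375, -0.806250), (du/dtau, dv/dtau) = (1.125000, -0.750000); Gamma_uuu = 0.000000, Gamma_uuv = 0.000000, Gamma_uvv = 0.000000, Gamma_vuu = 0.000000, Gamma_vuv = 0.000000, Gamma_vvv = 0.000000; k3 = (1.125000, -0.750000, 0.000000, 0.000000)
  k4: at (u, v) = (0.168750, -0.862500), (du/dtau, dv/dtau) = (1.125000, -0.750000); Gamma_uuu = 0.000000, Gamma_uuv = 0.000000, Gamma_uvv = 0.000000, Gamma_vuu = 0.000000, Gamma_vuv = 0.000000, Gamma_vvv = 0.000000; k4 = (1.125000, -0.750000, 0.000000, 0.000000)
  Y <- Y + (h/6)(k1 + 2k2 + 2k3 + k4): u = 0.1687, v = -0.8625, du/dtau = 1.1250, dv/dtau = -0.7500
step 2:
  k1: at (u, v) = (0.168750, -0.862500), (du/dtau, dv/dtau) = (1.125000, -0.750000); Gamma_uuu = 0.000000, Gamma_uuv = 0.000000, Gamma_uvv = 0.000000, Gamma_vuu = 0.000000, Gamma_vuv = 0.000000, Gamma_vvv = 0.000000; k1 = (1.125000, -0.750000, 0.000000, 0.000000)
  k2: at (u, v) = (0.253125, -0.918750), (du/dtau, dv/dtau) = (1.125000, -0.750000); Gamma_uuu = 0.000000, Gamma_uuv = 0.000000, Gamma_uvv = 0.000000, Gamma_vuu = 0.000000, Gamma_vuv = 0.000000, Gamma_vvv = 0.000000; k2 = (1.125000, -0.750000, 0.000000, 0.000000)
  k3: at (u, v) = (0.253125, -0.918750), (du/dtau, dv/dtau) = (1.125000, -0.750000); Gamma_uuu = 0.000000, Gamma_uuv = 0.000000, Gamma_uvv = 0.000000, Gamma_vuu = 0.000000, Gamma_vuv = 0.000000, Gamma_vvv = 0.000000; k3 = (1.125000, -0.750000, 0.000000, 0.000000)
  k4: at (u, v) = (0.337500, -0.975000), (du/dtau, dv/dtau) = (1.125000, -0.750000); Gamma_uuu = 0.000000, Gamma_uuv = 0.000000, Gamma_uvv = 0.000000, Gamma_vuu = 0.000000, Gamma_vuv = 0.000000, Gamma_vvv = 0.000000; k4 = (1.125000, -0.750000, 0.000000, 0.000000)
  Y <- Y + (h/6)(k1 + 2k2 + 2k3 + k4): u = 0.3375, v = -0.9750, du/dtau = 1.1250, dv/dtau = -0.7500


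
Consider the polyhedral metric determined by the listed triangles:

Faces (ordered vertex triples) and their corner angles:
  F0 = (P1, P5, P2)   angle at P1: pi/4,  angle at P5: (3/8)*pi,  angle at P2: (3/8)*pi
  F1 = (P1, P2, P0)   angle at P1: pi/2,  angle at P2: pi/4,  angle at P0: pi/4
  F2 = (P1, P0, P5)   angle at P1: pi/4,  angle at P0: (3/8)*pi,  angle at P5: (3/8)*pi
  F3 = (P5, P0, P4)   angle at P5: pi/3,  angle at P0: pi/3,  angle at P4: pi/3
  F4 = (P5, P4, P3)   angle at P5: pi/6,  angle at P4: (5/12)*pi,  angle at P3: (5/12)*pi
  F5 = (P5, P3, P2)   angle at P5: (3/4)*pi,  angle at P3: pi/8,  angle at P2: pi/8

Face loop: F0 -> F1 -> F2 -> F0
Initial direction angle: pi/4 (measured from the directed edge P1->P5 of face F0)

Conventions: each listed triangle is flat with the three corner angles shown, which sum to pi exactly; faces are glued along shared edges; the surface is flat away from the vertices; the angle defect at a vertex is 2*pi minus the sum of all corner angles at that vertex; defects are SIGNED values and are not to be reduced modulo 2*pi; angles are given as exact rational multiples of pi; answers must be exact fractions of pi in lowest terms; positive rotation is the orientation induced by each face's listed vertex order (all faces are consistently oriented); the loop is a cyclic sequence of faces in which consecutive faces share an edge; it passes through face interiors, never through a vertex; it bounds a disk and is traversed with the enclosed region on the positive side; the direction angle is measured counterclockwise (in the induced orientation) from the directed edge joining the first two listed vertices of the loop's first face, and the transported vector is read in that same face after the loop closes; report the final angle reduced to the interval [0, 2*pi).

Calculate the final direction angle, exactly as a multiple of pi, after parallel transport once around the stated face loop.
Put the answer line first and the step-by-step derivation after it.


Answer: final direction angle = (5/4)*pi

enclosed vertex P1: corner angles sum to pi, defect = 2*pi - pi = pi
summing the enclosed defects onto the initial angle, mod 2*pi in the induced orientation:
final angle = pi/4 + pi = (5/4)*pi (mod 2*pi)


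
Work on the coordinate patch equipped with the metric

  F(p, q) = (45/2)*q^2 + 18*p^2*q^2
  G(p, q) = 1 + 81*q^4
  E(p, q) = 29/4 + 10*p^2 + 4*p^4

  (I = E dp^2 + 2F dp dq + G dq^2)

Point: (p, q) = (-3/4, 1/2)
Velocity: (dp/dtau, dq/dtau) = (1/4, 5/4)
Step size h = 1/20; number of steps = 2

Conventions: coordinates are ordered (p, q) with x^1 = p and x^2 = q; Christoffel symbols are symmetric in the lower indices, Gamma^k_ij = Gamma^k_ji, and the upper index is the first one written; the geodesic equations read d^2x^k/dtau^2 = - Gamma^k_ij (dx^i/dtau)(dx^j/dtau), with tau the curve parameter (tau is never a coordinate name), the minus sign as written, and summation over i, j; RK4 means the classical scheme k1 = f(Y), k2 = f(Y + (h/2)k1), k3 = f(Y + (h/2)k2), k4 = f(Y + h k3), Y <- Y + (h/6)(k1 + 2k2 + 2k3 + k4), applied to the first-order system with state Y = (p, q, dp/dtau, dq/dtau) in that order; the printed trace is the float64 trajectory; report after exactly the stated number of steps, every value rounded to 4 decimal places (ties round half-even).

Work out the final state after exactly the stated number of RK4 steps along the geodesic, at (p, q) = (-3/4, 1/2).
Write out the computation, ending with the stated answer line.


f(Y) = (dp/dtau, dq/dtau, -Gamma^p_ij Y'^i Y'^j, -Gamma^q_ij Y'^i Y'^j) with the Gammas evaluated at the stage position; h = 0.050000; intermediate values shown to 6 dp
step 0: p = -0.7500, q = 0.5000, dp/dtau = 0.2500, dq/dtau = 1.2500
step 1:
  k1: at (p, q) = (-0.750000, 0.500000), (dp/dtau, dq/dtau) = (0.250000, 1.250000); Gamma_ppp = -0.566314, Gamma_ppq = 0.000000, Gamma_pqq = 1.698942, Gamma_qpp = -0.351505, Gamma_qpq = 0.000000, Gamma_qqq = 1.054516; k1 = (0.250000, 1.250000, -2.619203, -1.625712)
  k2: at (p, q) = (-0.743750, 0.531250), (dp/dtau, dq/dtau) = (0.184520, 1.209357); Gamma_ppp = -0.524447, Gamma_ppq = 0.000000, Gamma_pqq = 1.685723, Gamma_qpp = -0.369383, Gamma_qpq = 0.000000, Gamma_qqq = 1.187303; k2 = (0.184520, 1.209357, -2.447589, -1.723907)
  k3: at (p, q) = (-0.745387, 0.530234), (dp/dtau, dq/dtau) = (0.188810, 1.206902); Gamma_ppp = -0.526673, Gamma_ppq = 0.000000, Gamma_pqq = 1.685930, Gamma_qpp = -0.369034, Gamma_qpq = 0.000000, Gamma_qqq = 1.181313; k3 = (0.188810, 1.206902, -2.436972, -1.707561)
  k4: at (p, q) = (-0.740559, 0.560345), (dp/dtau, dq/dtau) = (0.128151, 1.164622); Gamma_ppp = -0.486008, Gamma_ppq = 0.000000, Gamma_pqq = 1.654824, Gamma_qpp = -0.381834, Gamma_qpq = 0.000000, Gamma_qqq = 1.300117; k4 = (0.128151, 1.164622, -2.236529, -1.757135)
  Y <- Y + (h/6)(k1 + 2k2 + 2k3 + k4): p = -0.7406, q = 0.5604, dp/dtau = 0.1281, dq/dtau = 1.1646
step 2:
  k1: at (p, q) = (-0.740627, 0.560393), (dp/dtau, dq/dtau) = (0.128126, 1.164618); Gamma_ppp = -0.485987, Gamma_ppq = 0.000000, Gamma_pqq = 1.654743, Gamma_qpp = -0.381861, Gamma_qpq = 0.000000, Gamma_qqq = 1.300203; k1 = (0.128126, 1.164618, -2.236410, -1.757243)
  k2: at (p, q) = (-0.737423, 0.589508), (dp/dtau, dq/dtau) = (0.072216, 1.120687); Gamma_ppp = -0.447394, Gamma_ppq = 0.000000, Gamma_pqq = 1.609443, Gamma_qpp = -0.390041, Gamma_qpq = 0.000000, Gamma_qqq = 1.403123; k2 = (0.072216, 1.120687, -2.019031, -1.760204)
  k3: at (p, q) = (-0.738821, 0.588410), (dp/dtau, dq/dtau) = (0.077650, 1.120613); Gamma_ppp = -0.449576, Gamma_ppq = 0.000000, Gamma_pqq = 1.611226, Gamma_qpp = -0.390036, Gamma_qpq = 0.000000, Gamma_qqq = 1.397840; k3 = (0.077650, 1.120613, -2.020626, -1.753020)
  k4: at (p, q) = (-0.736744, 0.616424), (dp/dtau, dq/dtau) = (0.027095, 1.076967); Gamma_ppp = -0.413543, Gamma_ppq = 0.000000, Gamma_pqq = 1.557026, Gamma_qpp = -0.394423, Gamma_qpq = 0.000000, Gamma_qqq = 1.485036; k4 = (0.027095, 1.076967, -1.805627, -1.722143)
  Y <- Y + (h/6)(k1 + 2k2 + 2k3 + k4): p = -0.7368, q = 0.6164, dp/dtau = 0.0271, dq/dtau = 1.0771

Answer: p = -0.7368, q = 0.6164, dp/dtau = 0.0271, dq/dtau = 1.0771


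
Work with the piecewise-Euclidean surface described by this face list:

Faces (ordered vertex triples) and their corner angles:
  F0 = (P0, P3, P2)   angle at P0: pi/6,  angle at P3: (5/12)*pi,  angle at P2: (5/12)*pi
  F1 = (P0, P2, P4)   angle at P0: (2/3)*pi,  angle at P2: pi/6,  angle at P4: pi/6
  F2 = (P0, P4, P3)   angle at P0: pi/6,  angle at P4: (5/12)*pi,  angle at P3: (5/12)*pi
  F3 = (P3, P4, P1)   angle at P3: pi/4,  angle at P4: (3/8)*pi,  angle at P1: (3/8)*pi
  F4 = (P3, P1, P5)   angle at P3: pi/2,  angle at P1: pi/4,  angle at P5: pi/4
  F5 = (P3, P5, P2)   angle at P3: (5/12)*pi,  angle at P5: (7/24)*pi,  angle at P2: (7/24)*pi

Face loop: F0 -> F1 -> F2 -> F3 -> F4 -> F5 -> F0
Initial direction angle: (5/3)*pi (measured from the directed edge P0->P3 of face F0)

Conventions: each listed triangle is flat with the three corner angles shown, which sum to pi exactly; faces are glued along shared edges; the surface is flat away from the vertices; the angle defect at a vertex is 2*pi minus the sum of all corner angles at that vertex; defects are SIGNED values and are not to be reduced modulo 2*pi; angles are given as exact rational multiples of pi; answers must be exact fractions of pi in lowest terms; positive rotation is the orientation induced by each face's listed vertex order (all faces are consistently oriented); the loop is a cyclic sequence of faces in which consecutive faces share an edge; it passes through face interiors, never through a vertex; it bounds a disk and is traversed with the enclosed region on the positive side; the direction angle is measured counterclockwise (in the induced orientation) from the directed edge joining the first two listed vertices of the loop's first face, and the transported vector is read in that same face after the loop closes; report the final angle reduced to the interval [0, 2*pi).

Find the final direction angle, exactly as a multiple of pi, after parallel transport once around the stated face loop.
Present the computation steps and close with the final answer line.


enclosed vertex P0: corner angles sum to pi, defect = 2*pi - pi = pi
enclosed vertex P3: corner angles sum to 2*pi, defect = 2*pi - 2*pi = 0
final direction = starting direction + enclosed defect total, reduced mod 2*pi (induced orientation)
final angle = (5/3)*pi + pi = (2/3)*pi (mod 2*pi)

Answer: final direction angle = (2/3)*pi


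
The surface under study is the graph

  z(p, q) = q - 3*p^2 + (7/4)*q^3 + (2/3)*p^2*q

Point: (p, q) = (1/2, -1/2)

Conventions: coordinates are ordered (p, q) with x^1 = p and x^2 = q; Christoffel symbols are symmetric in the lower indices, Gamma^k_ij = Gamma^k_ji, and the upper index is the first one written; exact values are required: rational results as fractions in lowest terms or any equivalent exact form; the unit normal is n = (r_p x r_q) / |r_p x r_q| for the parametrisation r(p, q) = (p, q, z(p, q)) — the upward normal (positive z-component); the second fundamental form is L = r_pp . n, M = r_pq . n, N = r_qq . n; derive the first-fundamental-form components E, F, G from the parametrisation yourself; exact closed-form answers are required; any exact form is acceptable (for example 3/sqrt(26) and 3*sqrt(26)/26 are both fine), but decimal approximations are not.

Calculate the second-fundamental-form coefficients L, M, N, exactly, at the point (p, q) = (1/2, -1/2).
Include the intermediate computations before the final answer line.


z_p = -10/3, z_q = 119/48, z_pp = -20/3, z_pq = 2/3, z_qq = -21/4
E = 109/9, F = -595/72, G = 16465/2304; answer radicand W^2 = 42065/2304
unnormalised second-form numerators: l = -20/3, m = 2/3, n = -21/4; L = l/sqrt(42065/2304), and similarly M = m/sqrt(W^2), N = n/sqrt(W^2)

Answer: L = -64*sqrt(42065)/8413, M = 32*sqrt(42065)/42065, N = -252*sqrt(42065)/42065


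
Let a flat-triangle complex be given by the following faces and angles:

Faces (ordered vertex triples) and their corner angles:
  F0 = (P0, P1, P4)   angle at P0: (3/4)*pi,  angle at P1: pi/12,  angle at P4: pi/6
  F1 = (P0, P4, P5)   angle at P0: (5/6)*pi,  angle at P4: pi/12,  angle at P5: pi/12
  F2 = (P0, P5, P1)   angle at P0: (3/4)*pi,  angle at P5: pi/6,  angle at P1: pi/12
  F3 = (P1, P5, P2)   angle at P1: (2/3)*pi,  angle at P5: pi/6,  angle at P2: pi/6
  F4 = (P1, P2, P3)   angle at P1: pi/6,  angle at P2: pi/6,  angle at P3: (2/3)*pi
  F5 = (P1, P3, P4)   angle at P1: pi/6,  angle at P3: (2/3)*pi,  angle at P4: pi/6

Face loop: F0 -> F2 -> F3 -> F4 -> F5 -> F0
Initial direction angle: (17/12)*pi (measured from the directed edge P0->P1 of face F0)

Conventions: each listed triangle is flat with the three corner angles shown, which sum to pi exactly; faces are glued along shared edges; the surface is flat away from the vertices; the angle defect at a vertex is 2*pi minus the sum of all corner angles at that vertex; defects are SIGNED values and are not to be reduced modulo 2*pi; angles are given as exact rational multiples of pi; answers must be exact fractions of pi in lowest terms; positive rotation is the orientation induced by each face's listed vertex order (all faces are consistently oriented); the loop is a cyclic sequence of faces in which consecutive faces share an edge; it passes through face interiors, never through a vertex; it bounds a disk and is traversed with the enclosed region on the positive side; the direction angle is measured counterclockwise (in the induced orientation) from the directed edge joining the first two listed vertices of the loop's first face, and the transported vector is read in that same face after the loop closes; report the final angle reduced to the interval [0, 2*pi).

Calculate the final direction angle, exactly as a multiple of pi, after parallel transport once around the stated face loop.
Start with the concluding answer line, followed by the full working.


Answer: final direction angle = pi/4

enclosed vertex P1: corner angles sum to (7/6)*pi, defect = 2*pi - (7/6)*pi = (5/6)*pi
summing the enclosed defects onto the initial angle, mod 2*pi in the induced orientation:
final angle = (17/12)*pi + (5/6)*pi = pi/4 (mod 2*pi)


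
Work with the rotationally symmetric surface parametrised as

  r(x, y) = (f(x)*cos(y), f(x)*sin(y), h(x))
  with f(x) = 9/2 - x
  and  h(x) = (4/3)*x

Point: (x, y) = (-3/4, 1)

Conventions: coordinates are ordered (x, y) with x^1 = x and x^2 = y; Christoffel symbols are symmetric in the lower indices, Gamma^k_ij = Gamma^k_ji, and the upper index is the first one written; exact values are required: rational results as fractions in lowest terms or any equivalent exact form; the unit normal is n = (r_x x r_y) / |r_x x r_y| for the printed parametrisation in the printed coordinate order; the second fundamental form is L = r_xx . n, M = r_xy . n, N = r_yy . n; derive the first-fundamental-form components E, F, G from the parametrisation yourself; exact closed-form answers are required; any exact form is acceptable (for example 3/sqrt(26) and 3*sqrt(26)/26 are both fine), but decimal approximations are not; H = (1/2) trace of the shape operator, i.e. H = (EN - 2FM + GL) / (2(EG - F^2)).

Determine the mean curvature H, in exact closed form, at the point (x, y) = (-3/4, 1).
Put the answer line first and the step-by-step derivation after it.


Answer: H = 8/105

f = 21/4, f' = -1, f'' = 0, h' = 4/3, h'' = 0
E = 25/9, F = 0, G = 441/16; answer radicand W^2 = 25/9
unnormalised second-form numerators: l = 0, m = 0, n = 7; L = l/sqrt(25/9), and similarly M = m/sqrt(W^2), N = n/sqrt(W^2)
H = (E*n - 2*F*m + G*l) / (2*(EG - F^2)*sqrt(W^2)); E*n - 2*F*m + G*l = 175/9, EG - F^2 = 1225/16, so H = (8/63)/sqrt(25/9)


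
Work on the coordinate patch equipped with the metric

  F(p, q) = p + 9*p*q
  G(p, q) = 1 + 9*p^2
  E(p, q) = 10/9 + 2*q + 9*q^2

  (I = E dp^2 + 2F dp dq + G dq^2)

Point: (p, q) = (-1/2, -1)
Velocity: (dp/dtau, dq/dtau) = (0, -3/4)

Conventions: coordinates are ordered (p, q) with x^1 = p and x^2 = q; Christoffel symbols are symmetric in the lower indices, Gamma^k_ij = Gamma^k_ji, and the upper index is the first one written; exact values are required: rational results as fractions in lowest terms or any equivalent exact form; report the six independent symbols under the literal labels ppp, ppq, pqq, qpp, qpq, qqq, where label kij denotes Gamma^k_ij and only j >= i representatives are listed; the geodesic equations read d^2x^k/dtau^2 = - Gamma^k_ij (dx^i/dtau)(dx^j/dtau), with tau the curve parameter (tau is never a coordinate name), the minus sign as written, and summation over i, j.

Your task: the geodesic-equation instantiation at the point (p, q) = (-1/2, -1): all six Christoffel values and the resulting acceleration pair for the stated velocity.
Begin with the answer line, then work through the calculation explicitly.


Answer: Gamma_ppp = 0, Gamma_ppq = -288/373, Gamma_pqq = 0, Gamma_qpp = 0, Gamma_qpq = -162/373, Gamma_qqq = 0; accelerations (d^2p/dtau^2, d^2q/dtau^2) = (0, 0)

E = 73/9, F = 4, G = 13/4 at the point
E_p = 0, E_q = -16, F_p = -8, F_q = -9/2, G_p = -9, G_q = 0
EG - F^2 = 373/36;  g^inv = (36/373) * [[13/4, -4], [-4, 73/9]]
first-kind symbols [ij,l] = (1/2)(d_i g_jl + d_j g_il - d_l g_ij): [pp,p] = E_p/2 = 0, [pp,q] = F_p - E_q/2 = 0, [pq,p] = E_q/2 = -8, [pq,q] = G_p/2 = -9/2, [qq,p] = F_q - G_p/2 = 0, [qq,q] = G_q/2 = 0
Gamma^p_ij = (G*[ij,p] - F*[ij,q])/(EG - F^2), Gamma^q_ij = (E*[ij,q] - F*[ij,p])/(EG - F^2)
Gamma_ppp = 0, Gamma_ppq = -288/373, Gamma_pqq = 0, Gamma_qpp = 0, Gamma_qpq = -162/373, Gamma_qqq = 0
d^2p/dtau^2 = -(Gamma_ppp*(0)^2 + 2*Gamma_ppq*(0)*(-3/4) + Gamma_pqq*(-3/4)^2) = 0
d^2q/dtau^2 = -(Gamma_qpp*(0)^2 + 2*Gamma_qpq*(0)*(-3/4) + Gamma_qqq*(-3/4)^2) = 0


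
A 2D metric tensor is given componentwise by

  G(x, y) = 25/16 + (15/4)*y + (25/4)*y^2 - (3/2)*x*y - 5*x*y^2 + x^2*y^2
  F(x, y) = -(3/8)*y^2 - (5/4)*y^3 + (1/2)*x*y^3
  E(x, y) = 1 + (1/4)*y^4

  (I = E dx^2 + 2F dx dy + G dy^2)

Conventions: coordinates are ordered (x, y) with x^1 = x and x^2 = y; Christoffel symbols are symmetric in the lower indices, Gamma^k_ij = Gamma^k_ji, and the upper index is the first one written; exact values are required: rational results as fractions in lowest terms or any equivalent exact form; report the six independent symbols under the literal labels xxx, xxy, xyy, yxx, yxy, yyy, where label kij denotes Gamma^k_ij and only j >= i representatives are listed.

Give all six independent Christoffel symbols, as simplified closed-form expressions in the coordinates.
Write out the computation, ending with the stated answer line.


E = 1 + (1/4)*y^4; F = -(3/8)*y^2 - (5/4)*y^3 + (1/2)*x*y^3; G = 25/16 + (15/4)*y + (25/4)*y^2 - (3/2)*x*y - 5*x*y^2 + x^2*y^2
Gamma^k_ij = (1/2) g^{kl} (d_i g_jl + d_j g_il - d_l g_ij), with g^inv = (1/(EG-F^2)) [[G, -F], [-F, E]]
first partials: E_x = 0, E_y = y^3, F_x = (1/2)*y^3, F_y = -(3/4)*y - (15/4)*y^2 + (3/2)*x*y^2, G_x = -(3/2)*y - 5*y^2 + 2*x*y^2, G_y = 15/4 + (25/2)*y - (3/2)*x - 10*x*y + 2*x^2*y
D = EG - F^2 = 25/16 + (15/4)*y + (25/4)*y^2 - (3/2)*x*y - 5*x*y^2 + (1/4)*y^4 + x^2*y^2
expanded: Gamma^x_xx = (G E_x - 2F F_x + F E_y)/(2D), Gamma^x_xy = (G E_y - F G_x)/(2D), Gamma^x_yy = (2G F_y - G G_x - F G_y)/(2D), Gamma^y_xx = (2E F_x - E E_y - F E_x)/(2D), Gamma^y_xy = (E G_x - F E_y)/(2D), Gamma^y_yy = (E G_y - 2F F_y + F G_x)/(2D); substitute and cancel common factors

Answer: Gamma_xxx = 0, Gamma_xxy = 8*y^3/(16*x^2*y^2 - 80*x*y^2 - 24*x*y + 4*y^4 + 100*y^2 + 60*y + 25), Gamma_xyy = (8*x*y^2 - 20*y^2)/(16*x^2*y^2 - 80*x*y^2 - 24*x*y + 4*y^4 + 100*y^2 + 60*y + 25), Gamma_yxx = 0, Gamma_yxy = (16*x*y^2 - 40*y^2 - 12*y)/(16*x^2*y^2 - 80*x*y^2 - 24*x*y + 4*y^4 + 100*y^2 + 60*y + 25), Gamma_yyy = (16*x^2*y - 80*x*y - 12*x + 100*y + 30)/(16*x^2*y^2 - 80*x*y^2 - 24*x*y + 4*y^4 + 100*y^2 + 60*y + 25)


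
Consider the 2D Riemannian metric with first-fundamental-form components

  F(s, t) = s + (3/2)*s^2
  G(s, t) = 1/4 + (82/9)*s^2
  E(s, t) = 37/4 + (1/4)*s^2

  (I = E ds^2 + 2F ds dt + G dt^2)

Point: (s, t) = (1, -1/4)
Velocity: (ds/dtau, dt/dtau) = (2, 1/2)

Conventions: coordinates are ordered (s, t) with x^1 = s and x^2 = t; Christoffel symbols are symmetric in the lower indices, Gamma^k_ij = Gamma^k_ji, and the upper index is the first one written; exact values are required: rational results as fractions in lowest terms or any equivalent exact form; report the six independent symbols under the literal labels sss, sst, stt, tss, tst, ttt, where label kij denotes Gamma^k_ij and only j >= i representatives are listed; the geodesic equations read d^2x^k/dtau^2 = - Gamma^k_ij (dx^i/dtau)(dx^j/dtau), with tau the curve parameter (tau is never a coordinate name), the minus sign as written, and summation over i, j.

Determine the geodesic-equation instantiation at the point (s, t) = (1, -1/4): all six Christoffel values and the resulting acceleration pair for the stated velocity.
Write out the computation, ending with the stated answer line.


E = 19/2, F = 5/2, G = 337/36 at the point
E_s = 1/2, E_t = 0, F_s = 4, F_t = 0, G_s = 164/9, G_t = 0
EG - F^2 = 5953/72;  g^inv = (72/5953) * [[337/36, -5/2], [-5/2, 19/2]]
first-kind symbols [ij,l] = (1/2)(d_i g_jl + d_j g_il - d_l g_ij): [ss,s] = E_s/2 = 1/4, [ss,t] = F_s - E_t/2 = 4, [st,s] = E_t/2 = 0, [st,t] = G_s/2 = 82/9, [tt,s] = F_t - G_s/2 = -82/9, [tt,t] = G_t/2 = 0
Gamma^s_ij = (G*[ij,s] - F*[ij,t])/(EG - F^2), Gamma^t_ij = (E*[ij,t] - F*[ij,s])/(EG - F^2)
Gamma_sss = -1103/11906, Gamma_sst = -1640/5953, Gamma_stt = -55268/53577, Gamma_tss = 2691/5953, Gamma_tst = 6232/5953, Gamma_ttt = 1640/5953
d^2s/dtau^2 = -(Gamma_sss*(2)^2 + 2*Gamma_sst*(2)*(1/2) + Gamma_stt*(1/2)^2) = 63191/53577
d^2t/dtau^2 = -(Gamma_tss*(2)^2 + 2*Gamma_tst*(2)*(1/2) + Gamma_ttt*(1/2)^2) = -23638/5953

Answer: Gamma_sss = -1103/11906, Gamma_sst = -1640/5953, Gamma_stt = -55268/53577, Gamma_tss = 2691/5953, Gamma_tst = 6232/5953, Gamma_ttt = 1640/5953; accelerations (d^2s/dtau^2, d^2t/dtau^2) = (63191/53577, -23638/5953)


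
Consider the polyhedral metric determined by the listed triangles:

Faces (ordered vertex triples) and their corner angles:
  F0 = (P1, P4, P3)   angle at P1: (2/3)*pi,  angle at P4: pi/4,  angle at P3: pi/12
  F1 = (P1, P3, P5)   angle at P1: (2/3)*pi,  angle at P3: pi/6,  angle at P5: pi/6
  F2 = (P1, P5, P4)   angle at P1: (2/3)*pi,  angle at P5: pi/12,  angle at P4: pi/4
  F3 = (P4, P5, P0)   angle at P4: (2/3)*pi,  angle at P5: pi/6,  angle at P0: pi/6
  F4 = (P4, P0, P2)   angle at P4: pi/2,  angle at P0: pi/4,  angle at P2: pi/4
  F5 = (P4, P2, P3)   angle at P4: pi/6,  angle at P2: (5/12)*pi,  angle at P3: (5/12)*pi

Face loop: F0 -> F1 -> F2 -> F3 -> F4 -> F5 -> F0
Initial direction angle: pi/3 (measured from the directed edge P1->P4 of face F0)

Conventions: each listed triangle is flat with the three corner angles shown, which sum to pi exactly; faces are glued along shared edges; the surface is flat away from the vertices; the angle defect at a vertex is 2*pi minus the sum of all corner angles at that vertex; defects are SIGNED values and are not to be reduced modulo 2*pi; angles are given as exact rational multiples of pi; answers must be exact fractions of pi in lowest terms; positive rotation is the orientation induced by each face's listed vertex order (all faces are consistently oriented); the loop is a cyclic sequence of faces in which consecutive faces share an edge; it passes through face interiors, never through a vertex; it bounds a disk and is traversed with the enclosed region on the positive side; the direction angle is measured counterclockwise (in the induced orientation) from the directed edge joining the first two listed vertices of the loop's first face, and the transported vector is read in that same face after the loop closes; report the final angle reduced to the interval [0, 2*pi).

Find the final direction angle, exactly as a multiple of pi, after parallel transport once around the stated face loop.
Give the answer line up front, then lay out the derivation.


Answer: final direction angle = pi/2

enclosed vertex P1: corner angles sum to 2*pi, defect = 2*pi - 2*pi = 0
enclosed vertex P4: corner angles sum to (11/6)*pi, defect = 2*pi - (11/6)*pi = pi/6
the rotation equals the total enclosed defect, so the final angle is initial + defects (mod 2*pi)
final angle = pi/3 + pi/6 = pi/2 (mod 2*pi)


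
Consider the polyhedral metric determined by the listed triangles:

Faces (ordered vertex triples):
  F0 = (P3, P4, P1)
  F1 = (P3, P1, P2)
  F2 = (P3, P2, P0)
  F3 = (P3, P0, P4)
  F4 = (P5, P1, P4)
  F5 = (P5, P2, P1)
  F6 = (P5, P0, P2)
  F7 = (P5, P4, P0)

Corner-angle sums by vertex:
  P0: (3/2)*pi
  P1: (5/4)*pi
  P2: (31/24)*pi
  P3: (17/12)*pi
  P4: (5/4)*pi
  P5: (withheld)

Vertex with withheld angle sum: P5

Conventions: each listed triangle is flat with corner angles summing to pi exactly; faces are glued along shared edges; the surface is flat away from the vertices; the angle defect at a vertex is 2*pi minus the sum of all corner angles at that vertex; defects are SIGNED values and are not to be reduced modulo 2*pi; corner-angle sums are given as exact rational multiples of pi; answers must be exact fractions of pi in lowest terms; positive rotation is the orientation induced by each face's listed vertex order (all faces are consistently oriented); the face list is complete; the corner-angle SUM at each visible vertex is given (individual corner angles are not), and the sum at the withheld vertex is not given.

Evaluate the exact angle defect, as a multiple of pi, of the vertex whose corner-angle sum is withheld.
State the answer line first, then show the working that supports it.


Answer: defect(P5) = (17/24)*pi

V = 6, E = 12, F = 8; chi = V - E + F = 2
Gauss-Bonnet: total defect = 2*pi*chi = 4*pi; visible defects sum to (79/24)*pi


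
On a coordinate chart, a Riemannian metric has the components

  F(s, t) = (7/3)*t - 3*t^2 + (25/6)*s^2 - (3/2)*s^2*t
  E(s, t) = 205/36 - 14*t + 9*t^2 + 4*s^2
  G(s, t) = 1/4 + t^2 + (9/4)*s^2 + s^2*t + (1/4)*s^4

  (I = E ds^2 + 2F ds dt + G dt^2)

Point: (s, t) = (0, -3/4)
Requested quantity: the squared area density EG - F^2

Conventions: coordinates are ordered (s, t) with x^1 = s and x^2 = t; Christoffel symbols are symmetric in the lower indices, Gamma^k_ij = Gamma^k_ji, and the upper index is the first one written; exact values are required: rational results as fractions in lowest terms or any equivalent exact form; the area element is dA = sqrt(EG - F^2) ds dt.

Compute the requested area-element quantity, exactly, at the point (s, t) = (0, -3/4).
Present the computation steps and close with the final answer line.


E = 3061/144, F = -55/16, G = 13/16; EG - F^2 = 1571/288

Answer: EG - F^2 = 1571/288


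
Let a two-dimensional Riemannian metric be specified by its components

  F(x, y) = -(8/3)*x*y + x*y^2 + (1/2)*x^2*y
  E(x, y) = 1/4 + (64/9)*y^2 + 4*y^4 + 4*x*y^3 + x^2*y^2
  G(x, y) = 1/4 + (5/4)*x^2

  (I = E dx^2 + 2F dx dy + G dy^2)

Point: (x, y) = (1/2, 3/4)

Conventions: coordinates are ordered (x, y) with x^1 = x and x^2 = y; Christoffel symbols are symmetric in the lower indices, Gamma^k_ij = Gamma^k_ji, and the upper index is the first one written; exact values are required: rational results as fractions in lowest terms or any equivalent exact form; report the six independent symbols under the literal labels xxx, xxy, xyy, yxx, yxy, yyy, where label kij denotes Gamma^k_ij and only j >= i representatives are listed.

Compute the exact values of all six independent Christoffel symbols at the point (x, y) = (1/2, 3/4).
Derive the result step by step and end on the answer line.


E = 13/2, F = -5/8, G = 9/16 at the point
E_x = 9/4, E_y = 127/6, F_x = -17/16, F_y = -11/24, G_x = 5/4, G_y = 0
EG - F^2 = 209/64;  g^inv = (64/209) * [[9/16, 5/8], [5/8, 13/2]]
first-kind symbols [ij,l] = (1/2)(d_i g_jl + d_j g_il - d_l g_ij): [xx,x] = E_x/2 = 9/8, [xx,y] = F_x - E_y/2 = -559/48, [xy,x] = E_y/2 = 127/12, [xy,y] = G_x/2 = 5/8, [yy,x] = F_y - G_x/2 = -13/12, [yy,y] = G_y/2 = 0
Gamma^x_ij = (G*[ij,x] - F*[ij,y])/(EG - F^2), Gamma^y_ij = (E*[ij,y] - F*[ij,x])/(EG - F^2)

Answer: Gamma_xxx = -116/57, Gamma_xxy = 406/209, Gamma_xyy = -39/209, Gamma_yxx = -1309/57, Gamma_yxy = 2050/627, Gamma_yyy = -130/627


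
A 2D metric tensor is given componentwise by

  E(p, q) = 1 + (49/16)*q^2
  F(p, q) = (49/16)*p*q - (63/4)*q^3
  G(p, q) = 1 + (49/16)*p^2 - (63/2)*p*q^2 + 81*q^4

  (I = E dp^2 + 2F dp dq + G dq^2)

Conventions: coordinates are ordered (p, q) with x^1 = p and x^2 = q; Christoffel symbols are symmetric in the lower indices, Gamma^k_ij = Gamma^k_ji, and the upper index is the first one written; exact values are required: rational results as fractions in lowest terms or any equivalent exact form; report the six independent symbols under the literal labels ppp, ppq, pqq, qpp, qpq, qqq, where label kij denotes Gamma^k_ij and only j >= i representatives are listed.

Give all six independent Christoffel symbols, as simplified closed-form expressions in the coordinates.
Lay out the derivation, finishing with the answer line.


E = 1 + (49/16)*q^2; F = (49/16)*p*q - (63/4)*q^3; G = 1 + (49/16)*p^2 - (63/2)*p*q^2 + 81*q^4
Gamma^k_ij = (1/2) g^{kl} (d_i g_jl + d_j g_il - d_l g_ij), with g^inv = (1/(EG-F^2)) [[G, -F], [-F, E]]
first partials: E_p = 0, E_q = (49/8)*q, F_p = (49/16)*q, F_q = (49/16)*p - (189/4)*q^2, G_p = (49/8)*p - (63/2)*q^2, G_q = -63*p*q + 324*q^3
D = EG - F^2 = 1 + (49/16)*q^2 + (49/16)*p^2 - (63/2)*p*q^2 + 81*q^4
expanded: Gamma^p_pp = (G E_p - 2F F_p + F E_q)/(2D), Gamma^p_pq = (G E_q - F G_p)/(2D), Gamma^p_qq = (2G F_q - G G_p - F G_q)/(2D), Gamma^q_pp = (2E F_p - E E_q - F E_p)/(2D), Gamma^q_pq = (E G_p - F E_q)/(2D), Gamma^q_qq = (E G_q - 2F F_q + F G_p)/(2D); substitute and cancel common factors

Answer: Gamma_ppp = 0, Gamma_ppq = 49*q/(49*p^2 - 504*p*q^2 + 1296*q^4 + 49*q^2 + 16), Gamma_pqq = -504*q^2/(49*p^2 - 504*p*q^2 + 1296*q^4 + 49*q^2 + 16), Gamma_qpp = 0, Gamma_qpq = (49*p - 252*q^2)/(49*p^2 - 504*p*q^2 + 1296*q^4 + 49*q^2 + 16), Gamma_qqq = (-504*p*q + 2592*q^3)/(49*p^2 - 504*p*q^2 + 1296*q^4 + 49*q^2 + 16)


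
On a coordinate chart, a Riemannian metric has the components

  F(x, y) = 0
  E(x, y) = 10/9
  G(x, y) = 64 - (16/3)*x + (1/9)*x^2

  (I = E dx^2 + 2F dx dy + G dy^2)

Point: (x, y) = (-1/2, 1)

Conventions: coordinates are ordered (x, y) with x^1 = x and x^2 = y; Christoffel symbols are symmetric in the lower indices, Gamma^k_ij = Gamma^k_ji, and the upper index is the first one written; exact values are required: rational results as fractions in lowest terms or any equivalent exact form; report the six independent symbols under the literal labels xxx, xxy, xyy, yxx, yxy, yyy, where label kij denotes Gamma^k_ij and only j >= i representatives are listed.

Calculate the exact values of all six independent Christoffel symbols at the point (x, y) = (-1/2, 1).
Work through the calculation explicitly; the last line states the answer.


E = 10/9, F = 0, G = 2401/36 at the point
E_x = 0, E_y = 0, F_x = 0, F_y = 0, G_x = -49/9, G_y = 0
EG - F^2 = 12005/162;  g^inv = (162/12005) * [[2401/36, 0], [0, 10/9]]
first-kind symbols [ij,l] = (1/2)(d_i g_jl + d_j g_il - d_l g_ij): [xx,x] = E_x/2 = 0, [xx,y] = F_x - E_y/2 = 0, [xy,x] = E_y/2 = 0, [xy,y] = G_x/2 = -49/18, [yy,x] = F_y - G_x/2 = 49/18, [yy,y] = G_y/2 = 0
Gamma^x_ij = (G*[ij,x] - F*[ij,y])/(EG - F^2), Gamma^y_ij = (E*[ij,y] - F*[ij,x])/(EG - F^2)

Answer: Gamma_xxx = 0, Gamma_xxy = 0, Gamma_xyy = 49/20, Gamma_yxx = 0, Gamma_yxy = -2/49, Gamma_yyy = 0


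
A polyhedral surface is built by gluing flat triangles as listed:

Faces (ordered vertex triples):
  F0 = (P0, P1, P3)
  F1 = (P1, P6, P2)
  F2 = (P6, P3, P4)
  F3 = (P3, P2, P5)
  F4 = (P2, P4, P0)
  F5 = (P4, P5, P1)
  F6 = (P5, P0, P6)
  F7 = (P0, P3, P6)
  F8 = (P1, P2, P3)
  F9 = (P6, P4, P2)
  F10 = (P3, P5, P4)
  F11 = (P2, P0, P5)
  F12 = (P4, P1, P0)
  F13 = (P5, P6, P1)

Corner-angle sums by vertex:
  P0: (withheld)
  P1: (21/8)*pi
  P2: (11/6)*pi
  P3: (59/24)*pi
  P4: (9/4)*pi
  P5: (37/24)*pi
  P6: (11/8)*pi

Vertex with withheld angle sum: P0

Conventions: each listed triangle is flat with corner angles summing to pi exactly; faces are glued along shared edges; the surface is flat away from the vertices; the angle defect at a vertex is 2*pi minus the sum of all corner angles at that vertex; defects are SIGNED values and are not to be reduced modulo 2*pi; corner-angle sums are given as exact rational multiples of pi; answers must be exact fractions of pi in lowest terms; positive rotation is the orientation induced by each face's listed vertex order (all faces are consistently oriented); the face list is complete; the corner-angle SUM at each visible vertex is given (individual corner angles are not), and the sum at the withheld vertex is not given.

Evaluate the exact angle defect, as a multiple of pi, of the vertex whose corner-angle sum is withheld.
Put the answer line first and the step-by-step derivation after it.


Answer: defect(P0) = pi/12

V = 7, E = 21, F = 14; chi = V - E + F = 0
Gauss-Bonnet: total defect = 2*pi*chi = 0; visible defects sum to -pi/12


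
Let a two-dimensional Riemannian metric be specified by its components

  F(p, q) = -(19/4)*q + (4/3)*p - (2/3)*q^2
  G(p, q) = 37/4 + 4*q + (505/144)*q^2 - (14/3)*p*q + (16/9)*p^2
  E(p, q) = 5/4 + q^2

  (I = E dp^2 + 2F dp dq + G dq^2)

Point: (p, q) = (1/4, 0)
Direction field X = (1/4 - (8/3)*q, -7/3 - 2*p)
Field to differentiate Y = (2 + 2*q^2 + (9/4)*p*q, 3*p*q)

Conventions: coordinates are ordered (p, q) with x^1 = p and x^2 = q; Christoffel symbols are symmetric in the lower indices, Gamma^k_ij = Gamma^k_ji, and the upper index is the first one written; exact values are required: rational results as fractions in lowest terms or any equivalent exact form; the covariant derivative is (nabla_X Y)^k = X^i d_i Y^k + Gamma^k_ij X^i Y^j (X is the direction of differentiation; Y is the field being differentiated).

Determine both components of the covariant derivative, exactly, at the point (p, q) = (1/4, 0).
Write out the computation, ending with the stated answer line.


E = 5/4, F = 1/3, G = 337/36 at the point
E_p = 0, E_q = 0, F_p = 4/3, F_q = -19/4, G_p = 8/9, G_q = 17/6
EG - F^2 = 1669/144;  g^inv = (144/1669) * [[337/36, -1/3], [-1/3, 5/4]]
first-kind symbols [ij,l] = (1/2)(d_i g_jl + d_j g_il - d_l g_ij): [pp,p] = E_p/2 = 0, [pp,q] = F_p - E_q/2 = 4/3, [pq,p] = E_q/2 = 0, [pq,q] = G_p/2 = 4/9, [qq,p] = F_q - G_p/2 = -187/36, [qq,q] = G_q/2 = 17/12
Gamma^p_ij = (G*[ij,p] - F*[ij,q])/(EG - F^2), Gamma^q_ij = (E*[ij,q] - F*[ij,p])/(EG - F^2)
Gamma_ppp = -64/1669, Gamma_ppq = -64/5007, Gamma_pqq = -63631/15021, Gamma_qpp = 240/1669, Gamma_qpq = 80/1669, Gamma_qqq = 1513/5007
X = (1/4, -17/6), Y = (2, 0) at the point

Answer: (nabla_X Y)^p = -740471/480672, (nabla_X Y)^q = -93119/40056


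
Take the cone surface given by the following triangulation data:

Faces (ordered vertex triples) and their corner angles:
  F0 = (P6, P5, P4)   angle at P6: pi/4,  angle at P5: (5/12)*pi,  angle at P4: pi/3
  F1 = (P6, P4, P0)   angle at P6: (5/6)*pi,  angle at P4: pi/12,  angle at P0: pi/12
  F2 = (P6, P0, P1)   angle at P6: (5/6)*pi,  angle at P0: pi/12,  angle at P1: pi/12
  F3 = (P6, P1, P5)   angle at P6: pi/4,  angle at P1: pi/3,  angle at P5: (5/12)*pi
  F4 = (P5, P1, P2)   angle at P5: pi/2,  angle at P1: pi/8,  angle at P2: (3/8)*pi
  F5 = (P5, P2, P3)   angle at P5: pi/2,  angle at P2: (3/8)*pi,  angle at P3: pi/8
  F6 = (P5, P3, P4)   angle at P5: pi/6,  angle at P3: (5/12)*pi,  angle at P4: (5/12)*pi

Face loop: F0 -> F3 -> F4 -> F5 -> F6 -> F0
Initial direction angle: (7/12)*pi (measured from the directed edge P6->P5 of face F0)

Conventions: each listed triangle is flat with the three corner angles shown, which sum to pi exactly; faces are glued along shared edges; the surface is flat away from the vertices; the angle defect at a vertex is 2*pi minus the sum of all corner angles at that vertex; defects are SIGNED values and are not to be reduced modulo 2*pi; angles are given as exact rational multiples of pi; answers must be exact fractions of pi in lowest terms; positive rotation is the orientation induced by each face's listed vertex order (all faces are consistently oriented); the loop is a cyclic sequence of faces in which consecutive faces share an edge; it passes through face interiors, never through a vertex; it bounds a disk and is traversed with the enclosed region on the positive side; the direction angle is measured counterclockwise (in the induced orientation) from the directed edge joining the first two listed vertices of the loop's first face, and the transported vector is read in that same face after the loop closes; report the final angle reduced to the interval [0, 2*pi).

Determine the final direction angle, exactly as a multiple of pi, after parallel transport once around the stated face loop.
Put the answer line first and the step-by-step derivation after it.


Answer: final direction angle = (7/12)*pi

enclosed vertex P5: corner angles sum to 2*pi, defect = 2*pi - 2*pi = 0
the rotation equals the total enclosed defect, so the final angle is initial + defects (mod 2*pi)
final angle = (7/12)*pi + 0 = (7/12)*pi (mod 2*pi)
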